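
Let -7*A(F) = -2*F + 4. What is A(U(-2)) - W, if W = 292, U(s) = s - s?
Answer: -2048/7 ≈ -292.57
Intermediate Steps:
U(s) = 0
A(F) = -4/7 + 2*F/7 (A(F) = -(-2*F + 4)/7 = -(4 - 2*F)/7 = -4/7 + 2*F/7)
A(U(-2)) - W = (-4/7 + (2/7)*0) - 1*292 = (-4/7 + 0) - 292 = -4/7 - 292 = -2048/7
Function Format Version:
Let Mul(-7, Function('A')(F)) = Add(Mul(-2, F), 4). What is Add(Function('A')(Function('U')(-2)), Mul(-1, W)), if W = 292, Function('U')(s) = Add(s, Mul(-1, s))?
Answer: Rational(-2048, 7) ≈ -292.57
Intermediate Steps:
Function('U')(s) = 0
Function('A')(F) = Add(Rational(-4, 7), Mul(Rational(2, 7), F)) (Function('A')(F) = Mul(Rational(-1, 7), Add(Mul(-2, F), 4)) = Mul(Rational(-1, 7), Add(4, Mul(-2, F))) = Add(Rational(-4, 7), Mul(Rational(2, 7), F)))
Add(Function('A')(Function('U')(-2)), Mul(-1, W)) = Add(Add(Rational(-4, 7), Mul(Rational(2, 7), 0)), Mul(-1, 292)) = Add(Add(Rational(-4, 7), 0), -292) = Add(Rational(-4, 7), -292) = Rational(-2048, 7)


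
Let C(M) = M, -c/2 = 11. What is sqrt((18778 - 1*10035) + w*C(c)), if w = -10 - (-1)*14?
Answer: sqrt(8655) ≈ 93.032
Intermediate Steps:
c = -22 (c = -2*11 = -22)
w = 4 (w = -10 - 1*(-14) = -10 + 14 = 4)
sqrt((18778 - 1*10035) + w*C(c)) = sqrt((18778 - 1*10035) + 4*(-22)) = sqrt((18778 - 10035) - 88) = sqrt(8743 - 88) = sqrt(8655)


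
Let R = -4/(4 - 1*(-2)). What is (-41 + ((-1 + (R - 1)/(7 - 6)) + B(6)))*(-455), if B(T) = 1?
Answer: 58240/3 ≈ 19413.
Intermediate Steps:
R = -2/3 (R = -4/(4 + 2) = -4/6 = -4*1/6 = -2/3 ≈ -0.66667)
(-41 + ((-1 + (R - 1)/(7 - 6)) + B(6)))*(-455) = (-41 + ((-1 + (-2/3 - 1)/(7 - 6)) + 1))*(-455) = (-41 + ((-1 - 5/3/1) + 1))*(-455) = (-41 + ((-1 + 1*(-5/3)) + 1))*(-455) = (-41 + ((-1 - 5/3) + 1))*(-455) = (-41 + (-8/3 + 1))*(-455) = (-41 - 5/3)*(-455) = -128/3*(-455) = 58240/3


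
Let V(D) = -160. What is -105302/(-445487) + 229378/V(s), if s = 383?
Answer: -51084034383/35638960 ≈ -1433.4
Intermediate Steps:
-105302/(-445487) + 229378/V(s) = -105302/(-445487) + 229378/(-160) = -105302*(-1/445487) + 229378*(-1/160) = 105302/445487 - 114689/80 = -51084034383/35638960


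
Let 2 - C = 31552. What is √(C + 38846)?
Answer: 8*√114 ≈ 85.417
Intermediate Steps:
C = -31550 (C = 2 - 1*31552 = 2 - 31552 = -31550)
√(C + 38846) = √(-31550 + 38846) = √7296 = 8*√114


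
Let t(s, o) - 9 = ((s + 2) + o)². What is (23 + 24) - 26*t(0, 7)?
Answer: -2293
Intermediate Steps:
t(s, o) = 9 + (2 + o + s)² (t(s, o) = 9 + ((s + 2) + o)² = 9 + ((2 + s) + o)² = 9 + (2 + o + s)²)
(23 + 24) - 26*t(0, 7) = (23 + 24) - 26*(9 + (2 + 7 + 0)²) = 47 - 26*(9 + 9²) = 47 - 26*(9 + 81) = 47 - 26*90 = 47 - 2340 = -2293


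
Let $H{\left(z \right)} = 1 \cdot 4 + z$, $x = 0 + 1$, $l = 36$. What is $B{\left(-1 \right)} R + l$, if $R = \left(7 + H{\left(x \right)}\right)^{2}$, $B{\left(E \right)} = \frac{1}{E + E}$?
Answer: $-36$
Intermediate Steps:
$x = 1$
$B{\left(E \right)} = \frac{1}{2 E}$
$H{\left(z \right)} = 4 + z$
$R = 144$ ($R = \left(7 + \left(4 + 1\right)\right)^{2} = \left(7 + 5\right)^{2} = 12^{2} = 144$)
$B{\left(-1 \right)} R + l = \frac{1}{2 \left(-1\right)} 144 + 36 = \frac{1}{2} \left(-1\right) 144 + 36 = \left(- \frac{1}{2}\right) 144 + 36 = -72 + 36 = -36$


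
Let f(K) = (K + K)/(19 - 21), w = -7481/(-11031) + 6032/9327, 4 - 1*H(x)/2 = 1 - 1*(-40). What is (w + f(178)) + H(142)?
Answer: -2865665805/11431793 ≈ -250.68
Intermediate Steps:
H(x) = -74 (H(x) = 8 - 2*(1 - 1*(-40)) = 8 - 2*(1 + 40) = 8 - 2*41 = 8 - 82 = -74)
w = 15146031/11431793 (w = -7481*(-1/11031) + 6032*(1/9327) = 7481/11031 + 6032/9327 = 15146031/11431793 ≈ 1.3249)
f(K) = -K (f(K) = (2*K)/(-2) = (2*K)*(-½) = -K)
(w + f(178)) + H(142) = (15146031/11431793 - 1*178) - 74 = (15146031/11431793 - 178) - 74 = -2019713123/11431793 - 74 = -2865665805/11431793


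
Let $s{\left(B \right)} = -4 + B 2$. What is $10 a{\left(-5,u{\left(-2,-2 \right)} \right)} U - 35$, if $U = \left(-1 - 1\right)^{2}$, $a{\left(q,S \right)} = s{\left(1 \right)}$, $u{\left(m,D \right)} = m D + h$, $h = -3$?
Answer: $-115$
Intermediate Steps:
$s{\left(B \right)} = -4 + 2 B$
$u{\left(m,D \right)} = -3 + D m$ ($u{\left(m,D \right)} = m D - 3 = D m - 3 = -3 + D m$)
$a{\left(q,S \right)} = -2$ ($a{\left(q,S \right)} = -4 + 2 \cdot 1 = -4 + 2 = -2$)
$U = 4$ ($U = \left(-2\right)^{2} = 4$)
$10 a{\left(-5,u{\left(-2,-2 \right)} \right)} U - 35 = 10 \left(-2\right) 4 - 35 = \left(-20\right) 4 - 35 = -80 - 35 = -115$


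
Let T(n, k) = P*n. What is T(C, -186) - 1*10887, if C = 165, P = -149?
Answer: -35472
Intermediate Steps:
T(n, k) = -149*n
T(C, -186) - 1*10887 = -149*165 - 1*10887 = -24585 - 10887 = -35472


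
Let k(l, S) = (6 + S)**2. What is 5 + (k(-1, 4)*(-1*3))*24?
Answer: -7195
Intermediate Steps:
5 + (k(-1, 4)*(-1*3))*24 = 5 + ((6 + 4)**2*(-1*3))*24 = 5 + (10**2*(-3))*24 = 5 + (100*(-3))*24 = 5 - 300*24 = 5 - 7200 = -7195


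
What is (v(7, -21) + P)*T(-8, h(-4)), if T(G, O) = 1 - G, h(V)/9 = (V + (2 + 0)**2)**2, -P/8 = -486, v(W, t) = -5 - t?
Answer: 35136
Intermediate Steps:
P = 3888 (P = -8*(-486) = 3888)
h(V) = 9*(4 + V)**2 (h(V) = 9*(V + (2 + 0)**2)**2 = 9*(V + 2**2)**2 = 9*(V + 4)**2 = 9*(4 + V)**2)
(v(7, -21) + P)*T(-8, h(-4)) = ((-5 - 1*(-21)) + 3888)*(1 - 1*(-8)) = ((-5 + 21) + 3888)*(1 + 8) = (16 + 3888)*9 = 3904*9 = 35136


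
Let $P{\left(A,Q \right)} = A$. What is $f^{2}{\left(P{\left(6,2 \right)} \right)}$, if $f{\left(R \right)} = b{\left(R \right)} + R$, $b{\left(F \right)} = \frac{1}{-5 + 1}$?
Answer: $\frac{529}{16} \approx 33.063$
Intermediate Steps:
$b{\left(F \right)} = - \frac{1}{4}$ ($b{\left(F \right)} = \frac{1}{-4} = - \frac{1}{4}$)
$f{\left(R \right)} = - \frac{1}{4} + R$
$f^{2}{\left(P{\left(6,2 \right)} \right)} = \left(- \frac{1}{4} + 6\right)^{2} = \left(\frac{23}{4}\right)^{2} = \frac{529}{16}$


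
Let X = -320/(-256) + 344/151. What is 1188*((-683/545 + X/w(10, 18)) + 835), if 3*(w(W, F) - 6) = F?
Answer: 326164866489/329180 ≈ 9.9084e+5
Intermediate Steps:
X = 2131/604 (X = -320*(-1/256) + 344*(1/151) = 5/4 + 344/151 = 2131/604 ≈ 3.5281)
w(W, F) = 6 + F/3
1188*((-683/545 + X/w(10, 18)) + 835) = 1188*((-683/545 + 2131/(604*(6 + (1/3)*18))) + 835) = 1188*((-683*1/545 + 2131/(604*(6 + 6))) + 835) = 1188*((-683/545 + (2131/604)/12) + 835) = 1188*((-683/545 + (2131/604)*(1/12)) + 835) = 1188*((-683/545 + 2131/7248) + 835) = 1188*(-3788989/3950160 + 835) = 1188*(3294594611/3950160) = 326164866489/329180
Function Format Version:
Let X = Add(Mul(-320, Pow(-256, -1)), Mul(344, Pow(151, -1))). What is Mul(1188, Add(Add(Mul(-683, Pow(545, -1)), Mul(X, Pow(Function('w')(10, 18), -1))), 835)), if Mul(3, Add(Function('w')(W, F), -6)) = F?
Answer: Rational(326164866489, 329180) ≈ 9.9084e+5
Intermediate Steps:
X = Rational(2131, 604) (X = Add(Mul(-320, Rational(-1, 256)), Mul(344, Rational(1, 151))) = Add(Rational(5, 4), Rational(344, 151)) = Rational(2131, 604) ≈ 3.5281)
Function('w')(W, F) = Add(6, Mul(Rational(1, 3), F))
Mul(1188, Add(Add(Mul(-683, Pow(545, -1)), Mul(X, Pow(Function('w')(10, 18), -1))), 835)) = Mul(1188, Add(Add(Mul(-683, Pow(545, -1)), Mul(Rational(2131, 604), Pow(Add(6, Mul(Rational(1, 3), 18)), -1))), 835)) = Mul(1188, Add(Add(Mul(-683, Rational(1, 545)), Mul(Rational(2131, 604), Pow(Add(6, 6), -1))), 835)) = Mul(1188, Add(Add(Rational(-683, 545), Mul(Rational(2131, 604), Pow(12, -1))), 835)) = Mul(1188, Add(Add(Rational(-683, 545), Mul(Rational(2131, 604), Rational(1, 12))), 835)) = Mul(1188, Add(Add(Rational(-683, 545), Rational(2131, 7248)), 835)) = Mul(1188, Add(Rational(-3788989, 3950160), 835)) = Mul(1188, Rational(3294594611, 3950160)) = Rational(326164866489, 329180)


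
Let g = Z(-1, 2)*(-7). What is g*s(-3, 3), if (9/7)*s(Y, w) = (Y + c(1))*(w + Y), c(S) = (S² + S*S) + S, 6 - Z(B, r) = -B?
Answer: 0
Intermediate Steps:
Z(B, r) = 6 + B (Z(B, r) = 6 - (-1)*B = 6 + B)
c(S) = S + 2*S² (c(S) = (S² + S²) + S = 2*S² + S = S + 2*S²)
g = -35 (g = (6 - 1)*(-7) = 5*(-7) = -35)
s(Y, w) = 7*(3 + Y)*(Y + w)/9 (s(Y, w) = 7*((Y + 1*(1 + 2*1))*(w + Y))/9 = 7*((Y + 1*(1 + 2))*(Y + w))/9 = 7*((Y + 1*3)*(Y + w))/9 = 7*((Y + 3)*(Y + w))/9 = 7*((3 + Y)*(Y + w))/9 = 7*(3 + Y)*(Y + w)/9)
g*s(-3, 3) = -35*((7/3)*(-3) + (7/3)*3 + (7/9)*(-3)² + (7/9)*(-3)*3) = -35*(-7 + 7 + (7/9)*9 - 7) = -35*(-7 + 7 + 7 - 7) = -35*0 = 0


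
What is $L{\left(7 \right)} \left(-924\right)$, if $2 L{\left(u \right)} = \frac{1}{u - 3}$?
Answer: $- \frac{231}{2} \approx -115.5$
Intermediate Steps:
$L{\left(u \right)} = \frac{1}{2 \left(-3 + u\right)}$ ($L{\left(u \right)} = \frac{1}{2 \left(u - 3\right)} = \frac{1}{2 \left(-3 + u\right)}$)
$L{\left(7 \right)} \left(-924\right) = \frac{1}{2 \left(-3 + 7\right)} \left(-924\right) = \frac{1}{2 \cdot 4} \left(-924\right) = \frac{1}{2} \cdot \frac{1}{4} \left(-924\right) = \frac{1}{8} \left(-924\right) = - \frac{231}{2}$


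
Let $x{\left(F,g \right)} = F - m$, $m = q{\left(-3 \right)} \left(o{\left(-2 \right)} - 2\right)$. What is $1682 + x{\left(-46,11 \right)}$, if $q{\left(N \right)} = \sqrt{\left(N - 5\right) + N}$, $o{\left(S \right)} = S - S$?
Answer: $1636 + 2 i \sqrt{11} \approx 1636.0 + 6.6332 i$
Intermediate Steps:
$o{\left(S \right)} = 0$
$q{\left(N \right)} = \sqrt{-5 + 2 N}$ ($q{\left(N \right)} = \sqrt{\left(N - 5\right) + N} = \sqrt{\left(-5 + N\right) + N} = \sqrt{-5 + 2 N}$)
$m = - 2 i \sqrt{11}$ ($m = \sqrt{-5 + 2 \left(-3\right)} \left(0 - 2\right) = \sqrt{-5 - 6} \left(-2\right) = \sqrt{-11} \left(-2\right) = i \sqrt{11} \left(-2\right) = - 2 i \sqrt{11} \approx - 6.6332 i$)
$x{\left(F,g \right)} = F + 2 i \sqrt{11}$ ($x{\left(F,g \right)} = F - - 2 i \sqrt{11} = F + 2 i \sqrt{11}$)
$1682 + x{\left(-46,11 \right)} = 1682 - \left(46 - 2 i \sqrt{11}\right) = 1636 + 2 i \sqrt{11}$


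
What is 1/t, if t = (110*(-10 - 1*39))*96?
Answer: -1/517440 ≈ -1.9326e-6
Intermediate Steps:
t = -517440 (t = (110*(-10 - 39))*96 = (110*(-49))*96 = -5390*96 = -517440)
1/t = 1/(-517440) = -1/517440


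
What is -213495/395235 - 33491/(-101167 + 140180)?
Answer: -1437726388/1027953537 ≈ -1.3986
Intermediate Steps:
-213495/395235 - 33491/(-101167 + 140180) = -213495*1/395235 - 33491/39013 = -14233/26349 - 33491*1/39013 = -14233/26349 - 33491/39013 = -1437726388/1027953537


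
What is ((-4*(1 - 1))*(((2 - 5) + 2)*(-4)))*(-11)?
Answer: 0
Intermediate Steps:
((-4*(1 - 1))*(((2 - 5) + 2)*(-4)))*(-11) = ((-4*0)*((-3 + 2)*(-4)))*(-11) = (0*(-1*(-4)))*(-11) = (0*4)*(-11) = 0*(-11) = 0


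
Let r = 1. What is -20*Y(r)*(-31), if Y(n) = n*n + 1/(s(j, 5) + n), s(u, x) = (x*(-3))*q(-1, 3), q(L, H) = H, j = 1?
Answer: 6665/11 ≈ 605.91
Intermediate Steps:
s(u, x) = -9*x (s(u, x) = (x*(-3))*3 = -3*x*3 = -9*x)
Y(n) = n² + 1/(-45 + n) (Y(n) = n*n + 1/(-9*5 + n) = n² + 1/(-45 + n))
-20*Y(r)*(-31) = -20*(1 + 1³ - 45*1²)/(-45 + 1)*(-31) = -20*(1 + 1 - 45*1)/(-44)*(-31) = -(-5)*(1 + 1 - 45)/11*(-31) = -(-5)*(-43)/11*(-31) = -20*43/44*(-31) = -215/11*(-31) = 6665/11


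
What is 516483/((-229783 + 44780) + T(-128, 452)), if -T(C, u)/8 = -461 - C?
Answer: -516483/182339 ≈ -2.8325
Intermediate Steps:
T(C, u) = 3688 + 8*C (T(C, u) = -8*(-461 - C) = 3688 + 8*C)
516483/((-229783 + 44780) + T(-128, 452)) = 516483/((-229783 + 44780) + (3688 + 8*(-128))) = 516483/(-185003 + (3688 - 1024)) = 516483/(-185003 + 2664) = 516483/(-182339) = 516483*(-1/182339) = -516483/182339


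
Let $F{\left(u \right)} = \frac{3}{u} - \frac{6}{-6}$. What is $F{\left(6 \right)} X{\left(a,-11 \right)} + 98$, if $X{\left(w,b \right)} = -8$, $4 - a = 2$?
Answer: $86$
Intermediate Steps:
$a = 2$ ($a = 4 - 2 = 2$)
$F{\left(u \right)} = 1 + \frac{3}{u}$ ($F{\left(u \right)} = \frac{3}{u} - -1 = \frac{3}{u} + 1 = 1 + \frac{3}{u}$)
$F{\left(6 \right)} X{\left(a,-11 \right)} + 98 = \frac{3 + 6}{6} \left(-8\right) + 98 = \frac{1}{6} \cdot 9 \left(-8\right) + 98 = \frac{3}{2} \left(-8\right) + 98 = -12 + 98 = 86$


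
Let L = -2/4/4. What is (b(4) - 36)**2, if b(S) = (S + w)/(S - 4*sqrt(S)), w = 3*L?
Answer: 1394761/1024 ≈ 1362.1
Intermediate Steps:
L = -1/8 (L = -2*1/4*(1/4) = -1/2*1/4 = -1/8 ≈ -0.12500)
w = -3/8 (w = 3*(-1/8) = -3/8 ≈ -0.37500)
b(S) = (-3/8 + S)/(S - 4*sqrt(S)) (b(S) = (S - 3/8)/(S - 4*sqrt(S)) = (-3/8 + S)/(S - 4*sqrt(S)))
(b(4) - 36)**2 = ((3/8 - 1*4)/(-1*4 + 4*sqrt(4)) - 36)**2 = ((3/8 - 4)/(-4 + 4*2) - 36)**2 = (-29/8/(-4 + 8) - 36)**2 = (-29/8/4 - 36)**2 = ((1/4)*(-29/8) - 36)**2 = (-29/32 - 36)**2 = (-1181/32)**2 = 1394761/1024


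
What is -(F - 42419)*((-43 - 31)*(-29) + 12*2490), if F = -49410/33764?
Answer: 11467586057419/8441 ≈ 1.3586e+9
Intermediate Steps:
F = -24705/16882 (F = -49410*1/33764 = -24705/16882 ≈ -1.4634)
-(F - 42419)*((-43 - 31)*(-29) + 12*2490) = -(-24705/16882 - 42419)*((-43 - 31)*(-29) + 12*2490) = -(-716142263)*(-74*(-29) + 29880)/16882 = -(-716142263)*(2146 + 29880)/16882 = -(-716142263)*32026/16882 = -1*(-11467586057419/8441) = 11467586057419/8441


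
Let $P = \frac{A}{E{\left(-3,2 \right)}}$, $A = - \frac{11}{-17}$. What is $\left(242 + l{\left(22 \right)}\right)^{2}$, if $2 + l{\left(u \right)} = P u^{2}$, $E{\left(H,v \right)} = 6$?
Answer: $\frac{222069604}{2601} \approx 85379.0$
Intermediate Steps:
$A = \frac{11}{17}$ ($A = \left(-11\right) \left(- \frac{1}{17}\right) = \frac{11}{17} \approx 0.64706$)
$P = \frac{11}{102}$ ($P = \frac{11}{17 \cdot 6} = \frac{11}{17} \cdot \frac{1}{6} = \frac{11}{102} \approx 0.10784$)
$l{\left(u \right)} = -2 + \frac{11 u^{2}}{102}$
$\left(242 + l{\left(22 \right)}\right)^{2} = \left(242 - \left(2 - \frac{11 \cdot 22^{2}}{102}\right)\right)^{2} = \left(242 + \left(-2 + \frac{11}{102} \cdot 484\right)\right)^{2} = \left(242 + \left(-2 + \frac{2662}{51}\right)\right)^{2} = \left(242 + \frac{2560}{51}\right)^{2} = \left(\frac{14902}{51}\right)^{2} = \frac{222069604}{2601}$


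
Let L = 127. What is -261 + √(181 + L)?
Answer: -261 + 2*√77 ≈ -243.45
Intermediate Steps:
-261 + √(181 + L) = -261 + √(181 + 127) = -261 + √308 = -261 + 2*√77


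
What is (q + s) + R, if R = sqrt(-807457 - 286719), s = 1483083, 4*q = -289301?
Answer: 5643031/4 + 4*I*sqrt(68386) ≈ 1.4108e+6 + 1046.0*I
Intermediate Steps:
q = -289301/4 (q = (1/4)*(-289301) = -289301/4 ≈ -72325.)
R = 4*I*sqrt(68386) (R = sqrt(-1094176) = 4*I*sqrt(68386) ≈ 1046.0*I)
(q + s) + R = (-289301/4 + 1483083) + 4*I*sqrt(68386) = 5643031/4 + 4*I*sqrt(68386)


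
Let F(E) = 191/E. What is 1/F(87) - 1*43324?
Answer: -8274797/191 ≈ -43324.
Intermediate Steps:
1/F(87) - 1*43324 = 1/(191/87) - 1*43324 = 1/(191*(1/87)) - 43324 = 1/(191/87) - 43324 = 87/191 - 43324 = -8274797/191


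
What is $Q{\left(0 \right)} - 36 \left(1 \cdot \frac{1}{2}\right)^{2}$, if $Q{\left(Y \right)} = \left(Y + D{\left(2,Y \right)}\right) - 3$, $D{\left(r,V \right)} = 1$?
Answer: $-11$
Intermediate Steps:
$Q{\left(Y \right)} = -2 + Y$ ($Q{\left(Y \right)} = \left(Y + 1\right) - 3 = \left(1 + Y\right) - 3 = -2 + Y$)
$Q{\left(0 \right)} - 36 \left(1 \cdot \frac{1}{2}\right)^{2} = \left(-2 + 0\right) - 36 \left(1 \cdot \frac{1}{2}\right)^{2} = -2 - 36 \left(1 \cdot \frac{1}{2}\right)^{2} = -2 - \frac{36}{4} = -2 - 9 = -11$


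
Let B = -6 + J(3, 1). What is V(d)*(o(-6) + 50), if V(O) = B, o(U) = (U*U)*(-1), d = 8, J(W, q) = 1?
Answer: -70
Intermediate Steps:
o(U) = -U² (o(U) = U²*(-1) = -U²)
B = -5 (B = -6 + 1 = -5)
V(O) = -5
V(d)*(o(-6) + 50) = -5*(-1*(-6)² + 50) = -5*(-1*36 + 50) = -5*(-36 + 50) = -5*14 = -70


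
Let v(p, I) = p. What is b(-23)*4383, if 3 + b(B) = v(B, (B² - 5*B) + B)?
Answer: -113958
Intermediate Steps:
b(B) = -3 + B
b(-23)*4383 = (-3 - 23)*4383 = -26*4383 = -113958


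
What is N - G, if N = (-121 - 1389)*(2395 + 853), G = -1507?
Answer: -4902973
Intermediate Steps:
N = -4904480 (N = -1510*3248 = -4904480)
N - G = -4904480 - 1*(-1507) = -4904480 + 1507 = -4902973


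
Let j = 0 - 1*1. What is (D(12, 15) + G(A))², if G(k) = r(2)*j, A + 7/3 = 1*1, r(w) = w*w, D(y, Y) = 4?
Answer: 0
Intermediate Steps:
r(w) = w²
j = -1 (j = 0 - 1 = -1)
A = -4/3 (A = -7/3 + 1*1 = -7/3 + 1 = -4/3 ≈ -1.3333)
G(k) = -4 (G(k) = 2²*(-1) = 4*(-1) = -4)
(D(12, 15) + G(A))² = (4 - 4)² = 0² = 0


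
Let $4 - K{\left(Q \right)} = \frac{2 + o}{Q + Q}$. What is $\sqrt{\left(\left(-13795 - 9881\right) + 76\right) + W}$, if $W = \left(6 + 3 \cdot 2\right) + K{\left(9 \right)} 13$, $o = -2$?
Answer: $4 i \sqrt{1471} \approx 153.41 i$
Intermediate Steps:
$K{\left(Q \right)} = 4$ ($K{\left(Q \right)} = 4 - \frac{2 - 2}{Q + Q} = 4 - \frac{0}{2 Q} = 4 - 0 \frac{1}{2 Q} = 4 - 0 = 4 + 0 = 4$)
$W = 64$ ($W = \left(6 + 3 \cdot 2\right) + 4 \cdot 13 = \left(6 + 6\right) + 52 = 12 + 52 = 64$)
$\sqrt{\left(\left(-13795 - 9881\right) + 76\right) + W} = \sqrt{\left(\left(-13795 - 9881\right) + 76\right) + 64} = \sqrt{\left(-23676 + 76\right) + 64} = \sqrt{-23600 + 64} = \sqrt{-23536} = 4 i \sqrt{1471}$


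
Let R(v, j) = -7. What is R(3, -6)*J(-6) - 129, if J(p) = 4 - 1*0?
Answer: -157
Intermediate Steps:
J(p) = 4 (J(p) = 4 + 0 = 4)
R(3, -6)*J(-6) - 129 = -7*4 - 129 = -28 - 129 = -157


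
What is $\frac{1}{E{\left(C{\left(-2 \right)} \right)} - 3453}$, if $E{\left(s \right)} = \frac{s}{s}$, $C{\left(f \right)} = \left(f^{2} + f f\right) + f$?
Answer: $- \frac{1}{3452} \approx -0.00028969$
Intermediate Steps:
$C{\left(f \right)} = f + 2 f^{2}$ ($C{\left(f \right)} = \left(f^{2} + f^{2}\right) + f = 2 f^{2} + f = f + 2 f^{2}$)
$E{\left(s \right)} = 1$
$\frac{1}{E{\left(C{\left(-2 \right)} \right)} - 3453} = \frac{1}{1 - 3453} = \frac{1}{-3452} = - \frac{1}{3452}$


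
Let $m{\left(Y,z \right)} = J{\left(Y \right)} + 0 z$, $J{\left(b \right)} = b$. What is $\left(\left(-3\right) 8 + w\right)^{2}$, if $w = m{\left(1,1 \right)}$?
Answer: $529$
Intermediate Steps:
$m{\left(Y,z \right)} = Y$ ($m{\left(Y,z \right)} = Y + 0 z = Y + 0 = Y$)
$w = 1$
$\left(\left(-3\right) 8 + w\right)^{2} = \left(\left(-3\right) 8 + 1\right)^{2} = \left(-24 + 1\right)^{2} = \left(-23\right)^{2} = 529$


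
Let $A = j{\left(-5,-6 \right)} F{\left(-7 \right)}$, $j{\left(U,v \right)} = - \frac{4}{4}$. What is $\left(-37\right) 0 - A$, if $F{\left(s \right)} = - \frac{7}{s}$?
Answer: $1$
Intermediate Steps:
$j{\left(U,v \right)} = -1$ ($j{\left(U,v \right)} = \left(-4\right) \frac{1}{4} = -1$)
$A = -1$ ($A = - \frac{-7}{-7} = - \frac{\left(-7\right) \left(-1\right)}{7} = \left(-1\right) 1 = -1$)
$\left(-37\right) 0 - A = \left(-37\right) 0 - -1 = 0 + 1 = 1$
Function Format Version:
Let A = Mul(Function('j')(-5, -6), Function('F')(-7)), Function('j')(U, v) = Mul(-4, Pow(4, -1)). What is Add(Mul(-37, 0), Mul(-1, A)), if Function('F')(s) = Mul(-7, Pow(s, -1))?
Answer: 1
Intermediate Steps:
Function('j')(U, v) = -1 (Function('j')(U, v) = Mul(-4, Rational(1, 4)) = -1)
A = -1 (A = Mul(-1, Mul(-7, Pow(-7, -1))) = Mul(-1, Mul(-7, Rational(-1, 7))) = Mul(-1, 1) = -1)
Add(Mul(-37, 0), Mul(-1, A)) = Add(Mul(-37, 0), Mul(-1, -1)) = Add(0, 1) = 1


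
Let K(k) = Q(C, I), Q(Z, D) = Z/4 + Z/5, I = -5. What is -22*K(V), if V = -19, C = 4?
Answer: -198/5 ≈ -39.600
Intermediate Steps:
Q(Z, D) = 9*Z/20 (Q(Z, D) = Z*(¼) + Z*(⅕) = Z/4 + Z/5 = 9*Z/20)
K(k) = 9/5 (K(k) = (9/20)*4 = 9/5)
-22*K(V) = -22*9/5 = -198/5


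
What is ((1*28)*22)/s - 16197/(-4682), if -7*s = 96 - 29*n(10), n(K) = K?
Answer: 11665501/454154 ≈ 25.686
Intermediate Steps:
s = 194/7 (s = -(96 - 29*10)/7 = -(96 - 290)/7 = -⅐*(-194) = 194/7 ≈ 27.714)
((1*28)*22)/s - 16197/(-4682) = ((1*28)*22)/(194/7) - 16197/(-4682) = (28*22)*(7/194) - 16197*(-1/4682) = 616*(7/194) + 16197/4682 = 2156/97 + 16197/4682 = 11665501/454154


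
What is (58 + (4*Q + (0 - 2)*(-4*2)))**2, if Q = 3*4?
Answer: 14884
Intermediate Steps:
Q = 12
(58 + (4*Q + (0 - 2)*(-4*2)))**2 = (58 + (4*12 + (0 - 2)*(-4*2)))**2 = (58 + (48 - 2*(-8)))**2 = (58 + (48 + 16))**2 = (58 + 64)**2 = 122**2 = 14884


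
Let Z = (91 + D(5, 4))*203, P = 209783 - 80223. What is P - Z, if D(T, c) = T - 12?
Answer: 112508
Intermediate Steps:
P = 129560
D(T, c) = -12 + T
Z = 17052 (Z = (91 + (-12 + 5))*203 = (91 - 7)*203 = 84*203 = 17052)
P - Z = 129560 - 1*17052 = 129560 - 17052 = 112508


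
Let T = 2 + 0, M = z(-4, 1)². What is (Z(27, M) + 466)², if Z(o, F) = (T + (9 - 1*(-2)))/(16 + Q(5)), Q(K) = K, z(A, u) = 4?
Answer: 96020401/441 ≈ 2.1773e+5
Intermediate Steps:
M = 16 (M = 4² = 16)
T = 2
Z(o, F) = 13/21 (Z(o, F) = (2 + (9 - 1*(-2)))/(16 + 5) = (2 + (9 + 2))/21 = (2 + 11)*(1/21) = 13*(1/21) = 13/21)
(Z(27, M) + 466)² = (13/21 + 466)² = (9799/21)² = 96020401/441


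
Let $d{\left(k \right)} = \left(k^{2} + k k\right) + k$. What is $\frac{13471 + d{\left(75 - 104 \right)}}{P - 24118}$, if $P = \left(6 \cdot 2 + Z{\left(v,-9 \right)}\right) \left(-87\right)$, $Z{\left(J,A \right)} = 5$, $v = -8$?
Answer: $- \frac{15124}{25597} \approx -0.59085$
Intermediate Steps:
$d{\left(k \right)} = k + 2 k^{2}$ ($d{\left(k \right)} = \left(k^{2} + k^{2}\right) + k = 2 k^{2} + k = k + 2 k^{2}$)
$P = -1479$ ($P = \left(6 \cdot 2 + 5\right) \left(-87\right) = \left(12 + 5\right) \left(-87\right) = 17 \left(-87\right) = -1479$)
$\frac{13471 + d{\left(75 - 104 \right)}}{P - 24118} = \frac{13471 + \left(75 - 104\right) \left(1 + 2 \left(75 - 104\right)\right)}{-1479 - 24118} = \frac{13471 + \left(75 - 104\right) \left(1 + 2 \left(75 - 104\right)\right)}{-25597} = \left(13471 - 29 \left(1 + 2 \left(-29\right)\right)\right) \left(- \frac{1}{25597}\right) = \left(13471 - 29 \left(1 - 58\right)\right) \left(- \frac{1}{25597}\right) = \left(13471 - -1653\right) \left(- \frac{1}{25597}\right) = \left(13471 + 1653\right) \left(- \frac{1}{25597}\right) = 15124 \left(- \frac{1}{25597}\right) = - \frac{15124}{25597}$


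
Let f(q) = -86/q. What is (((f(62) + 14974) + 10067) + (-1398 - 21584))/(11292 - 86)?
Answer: 31893/173693 ≈ 0.18362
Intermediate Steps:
(((f(62) + 14974) + 10067) + (-1398 - 21584))/(11292 - 86) = (((-86/62 + 14974) + 10067) + (-1398 - 21584))/(11292 - 86) = (((-86*1/62 + 14974) + 10067) - 22982)/11206 = (((-43/31 + 14974) + 10067) - 22982)*(1/11206) = ((464151/31 + 10067) - 22982)*(1/11206) = (776228/31 - 22982)*(1/11206) = (63786/31)*(1/11206) = 31893/173693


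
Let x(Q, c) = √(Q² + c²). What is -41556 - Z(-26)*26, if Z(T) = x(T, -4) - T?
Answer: -42232 - 52*√173 ≈ -42916.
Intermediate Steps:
Z(T) = √(16 + T²) - T (Z(T) = √(T² + (-4)²) - T = √(T² + 16) - T = √(16 + T²) - T)
-41556 - Z(-26)*26 = -41556 - (√(16 + (-26)²) - 1*(-26))*26 = -41556 - (√(16 + 676) + 26)*26 = -41556 - (√692 + 26)*26 = -41556 - (2*√173 + 26)*26 = -41556 - (26 + 2*√173)*26 = -41556 - (676 + 52*√173) = -41556 + (-676 - 52*√173) = -42232 - 52*√173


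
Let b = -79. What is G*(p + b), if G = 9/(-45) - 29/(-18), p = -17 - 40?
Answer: -8636/45 ≈ -191.91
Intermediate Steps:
p = -57
G = 127/90 (G = 9*(-1/45) - 29*(-1/18) = -1/5 + 29/18 = 127/90 ≈ 1.4111)
G*(p + b) = 127*(-57 - 79)/90 = (127/90)*(-136) = -8636/45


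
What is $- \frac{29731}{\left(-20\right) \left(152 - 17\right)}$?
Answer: $\frac{29731}{2700} \approx 11.011$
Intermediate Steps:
$- \frac{29731}{\left(-20\right) \left(152 - 17\right)} = - \frac{29731}{\left(-20\right) 135} = - \frac{29731}{-2700} = \left(-29731\right) \left(- \frac{1}{2700}\right) = \frac{29731}{2700}$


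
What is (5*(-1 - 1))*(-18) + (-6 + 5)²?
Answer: 181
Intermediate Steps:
(5*(-1 - 1))*(-18) + (-6 + 5)² = (5*(-2))*(-18) + (-1)² = -10*(-18) + 1 = 180 + 1 = 181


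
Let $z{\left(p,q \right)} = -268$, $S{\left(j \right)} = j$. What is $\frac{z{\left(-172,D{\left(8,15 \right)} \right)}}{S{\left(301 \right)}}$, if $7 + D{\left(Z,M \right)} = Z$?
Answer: $- \frac{268}{301} \approx -0.89037$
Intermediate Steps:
$D{\left(Z,M \right)} = -7 + Z$
$\frac{z{\left(-172,D{\left(8,15 \right)} \right)}}{S{\left(301 \right)}} = - \frac{268}{301}$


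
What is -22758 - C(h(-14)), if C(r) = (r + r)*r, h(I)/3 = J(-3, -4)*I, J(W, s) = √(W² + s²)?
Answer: -110958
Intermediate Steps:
h(I) = 15*I (h(I) = 3*(√((-3)² + (-4)²)*I) = 3*(√(9 + 16)*I) = 3*(√25*I) = 3*(5*I) = 15*I)
C(r) = 2*r² (C(r) = (2*r)*r = 2*r²)
-22758 - C(h(-14)) = -22758 - 2*(15*(-14))² = -22758 - 2*(-210)² = -22758 - 2*44100 = -22758 - 1*88200 = -22758 - 88200 = -110958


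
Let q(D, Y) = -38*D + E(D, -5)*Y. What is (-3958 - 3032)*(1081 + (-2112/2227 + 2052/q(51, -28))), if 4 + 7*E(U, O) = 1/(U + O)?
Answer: -10312899569985/1367378 ≈ -7.5421e+6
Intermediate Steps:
E(U, O) = -4/7 + 1/(7*(O + U)) (E(U, O) = -4/7 + 1/(7*(U + O)) = -4/7 + 1/(7*(O + U)))
q(D, Y) = -38*D + Y*(21 - 4*D)/(7*(-5 + D)) (q(D, Y) = -38*D + ((1 - 4*(-5) - 4*D)/(7*(-5 + D)))*Y = -38*D + ((1 + 20 - 4*D)/(7*(-5 + D)))*Y = -38*D + ((21 - 4*D)/(7*(-5 + D)))*Y = -38*D + Y*(21 - 4*D)/(7*(-5 + D)))
(-3958 - 3032)*(1081 + (-2112/2227 + 2052/q(51, -28))) = (-3958 - 3032)*(1081 + (-2112/2227 + 2052/(((-1*(-28)*(-21 + 4*51) - 266*51*(-5 + 51))/(7*(-5 + 51)))))) = -6990*(1081 + (-2112*1/2227 + 2052/(((⅐)*(-1*(-28)*(-21 + 204) - 266*51*46)/46)))) = -6990*(1081 + (-2112/2227 + 2052/(((⅐)*(1/46)*(-1*(-28)*183 - 624036))))) = -6990*(1081 + (-2112/2227 + 2052/(((⅐)*(1/46)*(5124 - 624036))))) = -6990*(1081 + (-2112/2227 + 2052/(((⅐)*(1/46)*(-618912))))) = -6990*(1081 + (-2112/2227 + 2052/(-44208/23))) = -6990*(1081 + (-2112/2227 + 2052*(-23/44208))) = -6990*(1081 + (-2112/2227 - 1311/1228)) = -6990*(1081 - 5513133/2734756) = -6990*2950758103/2734756 = -10312899569985/1367378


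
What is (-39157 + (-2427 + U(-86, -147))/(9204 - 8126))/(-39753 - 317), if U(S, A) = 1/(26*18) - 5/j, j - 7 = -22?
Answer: 19755998807/20215475280 ≈ 0.97727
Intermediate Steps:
j = -15 (j = 7 - 22 = -15)
U(S, A) = 157/468 (U(S, A) = 1/(26*18) - 5/(-15) = (1/26)*(1/18) - 5*(-1/15) = 1/468 + ⅓ = 157/468)
(-39157 + (-2427 + U(-86, -147))/(9204 - 8126))/(-39753 - 317) = (-39157 + (-2427 + 157/468)/(9204 - 8126))/(-39753 - 317) = (-39157 - 1135679/468/1078)/(-40070) = (-39157 - 1135679/468*1/1078)*(-1/40070) = (-39157 - 1135679/504504)*(-1/40070) = -19755998807/504504*(-1/40070) = 19755998807/20215475280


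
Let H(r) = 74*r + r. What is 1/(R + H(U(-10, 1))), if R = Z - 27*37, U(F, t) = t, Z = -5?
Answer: -1/929 ≈ -0.0010764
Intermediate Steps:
R = -1004 (R = -5 - 27*37 = -5 - 999 = -1004)
H(r) = 75*r
1/(R + H(U(-10, 1))) = 1/(-1004 + 75*1) = 1/(-1004 + 75) = 1/(-929) = -1/929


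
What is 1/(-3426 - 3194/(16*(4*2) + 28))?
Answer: -78/268825 ≈ -0.00029015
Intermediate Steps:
1/(-3426 - 3194/(16*(4*2) + 28)) = 1/(-3426 - 3194/(16*8 + 28)) = 1/(-3426 - 3194/(128 + 28)) = 1/(-3426 - 3194/156) = 1/(-3426 - 3194*1/156) = 1/(-3426 - 1597/78) = 1/(-268825/78) = -78/268825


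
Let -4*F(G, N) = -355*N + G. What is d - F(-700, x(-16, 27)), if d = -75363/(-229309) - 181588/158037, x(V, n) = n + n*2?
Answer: -97049789951369/13177929612 ≈ -7364.6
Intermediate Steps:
x(V, n) = 3*n (x(V, n) = n + 2*n = 3*n)
F(G, N) = -G/4 + 355*N/4 (F(G, N) = -(-355*N + G)/4 = -(G - 355*N)/4 = -G/4 + 355*N/4)
d = -2702692751/3294482403 (d = -75363*(-1/229309) - 181588*1/158037 = 75363/229309 - 16508/14367 = -2702692751/3294482403 ≈ -0.82037)
d - F(-700, x(-16, 27)) = -2702692751/3294482403 - (-¼*(-700) + 355*(3*27)/4) = -2702692751/3294482403 - (175 + (355/4)*81) = -2702692751/3294482403 - (175 + 28755/4) = -2702692751/3294482403 - 1*29455/4 = -2702692751/3294482403 - 29455/4 = -97049789951369/13177929612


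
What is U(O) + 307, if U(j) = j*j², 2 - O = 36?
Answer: -38997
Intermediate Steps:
O = -34 (O = 2 - 1*36 = 2 - 36 = -34)
U(j) = j³
U(O) + 307 = (-34)³ + 307 = -39304 + 307 = -38997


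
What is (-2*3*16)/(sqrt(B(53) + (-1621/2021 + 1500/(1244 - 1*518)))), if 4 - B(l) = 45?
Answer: 88*I*sqrt(1227387657)/202439 ≈ 15.229*I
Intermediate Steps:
B(l) = -41 (B(l) = 4 - 1*45 = 4 - 45 = -41)
(-2*3*16)/(sqrt(B(53) + (-1621/2021 + 1500/(1244 - 1*518)))) = (-2*3*16)/(sqrt(-41 + (-1621/2021 + 1500/(1244 - 1*518)))) = (-6*16)/(sqrt(-41 + (-1621*1/2021 + 1500/(1244 - 518)))) = -96/sqrt(-41 + (-1621/2021 + 1500/726)) = -96/sqrt(-41 + (-1621/2021 + 1500*(1/726))) = -96/sqrt(-41 + (-1621/2021 + 250/121)) = -96/sqrt(-41 + 309109/244541) = -96*(-11*I*sqrt(1227387657)/2429268) = -(-88)*I*sqrt(1227387657)/202439 = 88*I*sqrt(1227387657)/202439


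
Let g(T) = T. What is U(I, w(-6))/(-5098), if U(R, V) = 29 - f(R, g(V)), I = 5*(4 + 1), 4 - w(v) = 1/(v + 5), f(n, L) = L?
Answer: -12/2549 ≈ -0.0047077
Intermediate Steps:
w(v) = 4 - 1/(5 + v) (w(v) = 4 - 1/(v + 5) = 4 - 1/(5 + v))
I = 25 (I = 5*5 = 25)
U(R, V) = 29 - V
U(I, w(-6))/(-5098) = (29 - (19 + 4*(-6))/(5 - 6))/(-5098) = (29 - (19 - 24)/(-1))*(-1/5098) = (29 - (-1)*(-5))*(-1/5098) = (29 - 1*5)*(-1/5098) = (29 - 5)*(-1/5098) = 24*(-1/5098) = -12/2549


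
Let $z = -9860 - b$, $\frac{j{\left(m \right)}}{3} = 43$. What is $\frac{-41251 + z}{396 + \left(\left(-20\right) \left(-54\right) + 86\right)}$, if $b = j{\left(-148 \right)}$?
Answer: $- \frac{25620}{781} \approx -32.804$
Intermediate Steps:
$j{\left(m \right)} = 129$ ($j{\left(m \right)} = 3 \cdot 43 = 129$)
$b = 129$
$z = -9989$ ($z = -9860 - 129 = -9989$)
$\frac{-41251 + z}{396 + \left(\left(-20\right) \left(-54\right) + 86\right)} = \frac{-41251 - 9989}{396 + \left(\left(-20\right) \left(-54\right) + 86\right)} = - \frac{51240}{396 + \left(1080 + 86\right)} = - \frac{51240}{396 + 1166} = - \frac{51240}{1562} = \left(-51240\right) \frac{1}{1562} = - \frac{25620}{781}$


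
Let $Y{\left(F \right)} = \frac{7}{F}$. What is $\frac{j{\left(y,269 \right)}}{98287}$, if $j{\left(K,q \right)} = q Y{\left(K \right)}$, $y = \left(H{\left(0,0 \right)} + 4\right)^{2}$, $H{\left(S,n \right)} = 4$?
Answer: $\frac{269}{898624} \approx 0.00029935$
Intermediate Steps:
$y = 64$ ($y = \left(4 + 4\right)^{2} = 8^{2} = 64$)
$j{\left(K,q \right)} = \frac{7 q}{K}$ ($j{\left(K,q \right)} = q \frac{7}{K} = \frac{7 q}{K}$)
$\frac{j{\left(y,269 \right)}}{98287} = \frac{7 \cdot 269 \cdot \frac{1}{64}}{98287} = 7 \cdot 269 \cdot \frac{1}{64} \cdot \frac{1}{98287} = \frac{1883}{64} \cdot \frac{1}{98287} = \frac{269}{898624}$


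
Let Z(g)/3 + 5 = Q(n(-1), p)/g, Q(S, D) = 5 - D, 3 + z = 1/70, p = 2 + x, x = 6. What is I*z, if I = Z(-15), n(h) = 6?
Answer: 7524/175 ≈ 42.994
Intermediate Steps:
p = 8 (p = 2 + 6 = 8)
z = -209/70 (z = -3 + 1/70 = -209/70 ≈ -2.9857)
Z(g) = -15 - 9/g (Z(g) = -15 + 3*((5 - 1*8)/g) = -15 + 3*((5 - 8)/g) = -15 + 3*(-3/g) = -15 - 9/g)
I = -72/5 (I = -15 - 9/(-15) = -15 - 9*(-1/15) = -15 + ⅗ = -72/5 ≈ -14.400)
I*z = -72/5*(-209/70) = 7524/175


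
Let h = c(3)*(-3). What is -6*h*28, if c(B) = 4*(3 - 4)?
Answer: -2016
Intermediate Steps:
c(B) = -4 (c(B) = 4*(-1) = -4)
h = 12 (h = -4*(-3) = 12)
-6*h*28 = -6*12*28 = -72*28 = -2016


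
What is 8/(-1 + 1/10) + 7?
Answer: -17/9 ≈ -1.8889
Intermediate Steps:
8/(-1 + 1/10) + 7 = 8/(-1 + ⅒) + 7 = 8/(-9/10) + 7 = -10/9*8 + 7 = -80/9 + 7 = -17/9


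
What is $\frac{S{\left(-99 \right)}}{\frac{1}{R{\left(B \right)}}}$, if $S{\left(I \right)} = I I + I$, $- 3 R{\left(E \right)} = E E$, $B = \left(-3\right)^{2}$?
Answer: $-261954$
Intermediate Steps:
$B = 9$
$R{\left(E \right)} = - \frac{E^{2}}{3}$ ($R{\left(E \right)} = - \frac{E E}{3} = - \frac{E^{2}}{3}$)
$S{\left(I \right)} = I + I^{2}$ ($S{\left(I \right)} = I^{2} + I = I + I^{2}$)
$\frac{S{\left(-99 \right)}}{\frac{1}{R{\left(B \right)}}} = \frac{\left(-99\right) \left(1 - 99\right)}{\frac{1}{\left(- \frac{1}{3}\right) 9^{2}}} = \frac{\left(-99\right) \left(-98\right)}{\frac{1}{\left(- \frac{1}{3}\right) 81}} = \frac{9702}{\frac{1}{-27}} = \frac{9702}{- \frac{1}{27}} = 9702 \left(-27\right) = -261954$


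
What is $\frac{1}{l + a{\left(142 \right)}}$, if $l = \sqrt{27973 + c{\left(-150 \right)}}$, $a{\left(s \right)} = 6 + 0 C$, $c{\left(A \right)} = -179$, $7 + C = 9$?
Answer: $- \frac{3}{13879} + \frac{\sqrt{27794}}{27758} \approx 0.0057899$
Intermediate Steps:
$C = 2$ ($C = -7 + 9 = 2$)
$a{\left(s \right)} = 6$ ($a{\left(s \right)} = 6 + 0 \cdot 2 = 6 + 0 = 6$)
$l = \sqrt{27794}$ ($l = \sqrt{27973 - 179} = \sqrt{27794} \approx 166.72$)
$\frac{1}{l + a{\left(142 \right)}} = \frac{1}{\sqrt{27794} + 6} = \frac{1}{6 + \sqrt{27794}}$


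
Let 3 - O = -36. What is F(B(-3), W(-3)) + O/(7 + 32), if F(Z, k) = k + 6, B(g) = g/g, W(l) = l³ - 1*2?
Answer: -22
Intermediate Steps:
W(l) = -2 + l³ (W(l) = l³ - 2 = -2 + l³)
O = 39 (O = 3 - 1*(-36) = 3 + 36 = 39)
B(g) = 1
F(Z, k) = 6 + k
F(B(-3), W(-3)) + O/(7 + 32) = (6 + (-2 + (-3)³)) + 39/(7 + 32) = (6 + (-2 - 27)) + 39/39 = (6 - 29) + (1/39)*39 = -23 + 1 = -22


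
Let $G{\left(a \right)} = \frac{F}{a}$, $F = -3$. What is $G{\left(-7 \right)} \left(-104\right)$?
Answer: $- \frac{312}{7} \approx -44.571$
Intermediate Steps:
$G{\left(a \right)} = - \frac{3}{a}$
$G{\left(-7 \right)} \left(-104\right) = - \frac{3}{-7} \left(-104\right) = \left(-3\right) \left(- \frac{1}{7}\right) \left(-104\right) = \frac{3}{7} \left(-104\right) = - \frac{312}{7}$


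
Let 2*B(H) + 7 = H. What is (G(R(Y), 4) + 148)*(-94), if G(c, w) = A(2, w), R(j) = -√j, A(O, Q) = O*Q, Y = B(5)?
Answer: -14664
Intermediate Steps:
B(H) = -7/2 + H/2
Y = -1 (Y = -7/2 + (½)*5 = -7/2 + 5/2 = -1)
G(c, w) = 2*w
(G(R(Y), 4) + 148)*(-94) = (2*4 + 148)*(-94) = (8 + 148)*(-94) = 156*(-94) = -14664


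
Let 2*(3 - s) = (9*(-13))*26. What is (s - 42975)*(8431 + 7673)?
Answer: -667526904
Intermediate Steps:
s = 1524 (s = 3 - 9*(-13)*26/2 = 3 - (-117)*26/2 = 3 - ½*(-3042) = 3 + 1521 = 1524)
(s - 42975)*(8431 + 7673) = (1524 - 42975)*(8431 + 7673) = -41451*16104 = -667526904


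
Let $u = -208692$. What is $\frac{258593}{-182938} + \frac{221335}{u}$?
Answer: $- \frac{47228436293}{19088848548} \approx -2.4741$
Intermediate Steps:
$\frac{258593}{-182938} + \frac{221335}{u} = \frac{258593}{-182938} + \frac{221335}{-208692} = 258593 \left(- \frac{1}{182938}\right) + 221335 \left(- \frac{1}{208692}\right) = - \frac{258593}{182938} - \frac{221335}{208692} = - \frac{47228436293}{19088848548}$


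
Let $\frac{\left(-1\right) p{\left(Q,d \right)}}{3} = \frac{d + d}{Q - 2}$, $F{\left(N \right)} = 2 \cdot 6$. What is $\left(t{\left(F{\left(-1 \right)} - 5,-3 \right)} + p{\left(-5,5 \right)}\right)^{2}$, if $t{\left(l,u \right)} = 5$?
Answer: $\frac{4225}{49} \approx 86.224$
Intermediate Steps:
$F{\left(N \right)} = 12$
$p{\left(Q,d \right)} = - \frac{6 d}{-2 + Q}$ ($p{\left(Q,d \right)} = - 3 \frac{d + d}{Q - 2} = - 3 \frac{2 d}{-2 + Q} = - \frac{6 d}{-2 + Q}$)
$\left(t{\left(F{\left(-1 \right)} - 5,-3 \right)} + p{\left(-5,5 \right)}\right)^{2} = \left(5 - \frac{30}{-2 - 5}\right)^{2} = \left(5 - \frac{30}{-7}\right)^{2} = \left(5 - 30 \left(- \frac{1}{7}\right)\right)^{2} = \left(5 + \frac{30}{7}\right)^{2} = \left(\frac{65}{7}\right)^{2} = \frac{4225}{49}$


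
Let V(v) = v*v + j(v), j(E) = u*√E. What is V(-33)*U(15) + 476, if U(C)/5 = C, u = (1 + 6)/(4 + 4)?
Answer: 82151 + 525*I*√33/8 ≈ 82151.0 + 376.99*I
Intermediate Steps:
u = 7/8 ≈ 0.87500
j(E) = 7*√E/8
U(C) = 5*C
V(v) = v² + 7*√v/8 (V(v) = v*v + 7*√v/8 = v² + 7*√v/8)
V(-33)*U(15) + 476 = ((-33)² + 7*√(-33)/8)*(5*15) + 476 = (1089 + 7*(I*√33)/8)*75 + 476 = (1089 + 7*I*√33/8)*75 + 476 = (81675 + 525*I*√33/8) + 476 = 82151 + 525*I*√33/8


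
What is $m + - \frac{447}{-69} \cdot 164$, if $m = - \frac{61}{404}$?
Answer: $\frac{9870741}{9292} \approx 1062.3$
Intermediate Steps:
$m = - \frac{61}{404}$ ($m = \left(-61\right) \frac{1}{404} = - \frac{61}{404} \approx -0.15099$)
$m + - \frac{447}{-69} \cdot 164 = - \frac{61}{404} + - \frac{447}{-69} \cdot 164 = - \frac{61}{404} + \left(-447\right) \left(- \frac{1}{69}\right) 164 = - \frac{61}{404} + \frac{149}{23} \cdot 164 = - \frac{61}{404} + \frac{24436}{23} = \frac{9870741}{9292}$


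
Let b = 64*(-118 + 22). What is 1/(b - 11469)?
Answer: -1/17613 ≈ -5.6776e-5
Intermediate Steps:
b = -6144 (b = 64*(-96) = -6144)
1/(b - 11469) = 1/(-6144 - 11469) = 1/(-17613) = -1/17613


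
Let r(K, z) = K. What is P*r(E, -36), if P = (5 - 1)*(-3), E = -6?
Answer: 72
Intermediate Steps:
P = -12 (P = 4*(-3) = -12)
P*r(E, -36) = -12*(-6) = 72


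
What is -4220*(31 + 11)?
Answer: -177240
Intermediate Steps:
-4220*(31 + 11) = -4220*42 = -211*840 = -177240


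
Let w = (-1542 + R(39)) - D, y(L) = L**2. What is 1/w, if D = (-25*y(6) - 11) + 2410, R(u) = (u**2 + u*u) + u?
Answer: 1/40 ≈ 0.025000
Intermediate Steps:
R(u) = u + 2*u**2 (R(u) = (u**2 + u**2) + u = 2*u**2 + u = u + 2*u**2)
D = 1499 (D = (-25*6**2 - 11) + 2410 = (-25*36 - 11) + 2410 = (-900 - 11) + 2410 = -911 + 2410 = 1499)
w = 40 (w = (-1542 + 39*(1 + 2*39)) - 1*1499 = (-1542 + 39*(1 + 78)) - 1499 = (-1542 + 39*79) - 1499 = (-1542 + 3081) - 1499 = 1539 - 1499 = 40)
1/w = 1/40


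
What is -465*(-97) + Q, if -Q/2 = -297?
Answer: 45699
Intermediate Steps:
Q = 594 (Q = -2*(-297) = 594)
-465*(-97) + Q = -465*(-97) + 594 = 45105 + 594 = 45699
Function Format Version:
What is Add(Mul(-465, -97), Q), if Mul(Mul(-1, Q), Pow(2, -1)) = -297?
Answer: 45699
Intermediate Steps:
Q = 594 (Q = Mul(-2, -297) = 594)
Add(Mul(-465, -97), Q) = Add(Mul(-465, -97), 594) = Add(45105, 594) = 45699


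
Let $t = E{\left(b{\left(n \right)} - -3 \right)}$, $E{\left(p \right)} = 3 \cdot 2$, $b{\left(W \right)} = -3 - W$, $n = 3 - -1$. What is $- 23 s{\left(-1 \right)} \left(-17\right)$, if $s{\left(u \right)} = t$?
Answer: $2346$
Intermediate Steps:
$n = 4$ ($n = 3 + 1 = 4$)
$E{\left(p \right)} = 6$
$t = 6$
$s{\left(u \right)} = 6$
$- 23 s{\left(-1 \right)} \left(-17\right) = \left(-23\right) 6 \left(-17\right) = \left(-138\right) \left(-17\right) = 2346$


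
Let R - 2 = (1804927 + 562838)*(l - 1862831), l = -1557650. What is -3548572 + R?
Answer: -8098898743535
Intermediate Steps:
R = -8098895194963 (R = 2 + (1804927 + 562838)*(-1557650 - 1862831) = 2 + 2367765*(-3420481) = 2 - 8098895194965 = -8098895194963)
-3548572 + R = -3548572 - 8098895194963 = -8098898743535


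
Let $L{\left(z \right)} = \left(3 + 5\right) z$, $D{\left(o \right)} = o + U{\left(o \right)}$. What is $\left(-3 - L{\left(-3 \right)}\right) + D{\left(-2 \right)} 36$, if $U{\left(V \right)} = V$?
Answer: $-123$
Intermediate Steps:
$D{\left(o \right)} = 2 o$ ($D{\left(o \right)} = o + o = 2 o$)
$L{\left(z \right)} = 8 z$
$\left(-3 - L{\left(-3 \right)}\right) + D{\left(-2 \right)} 36 = \left(-3 - 8 \left(-3\right)\right) + 2 \left(-2\right) 36 = \left(-3 - -24\right) - 144 = \left(-3 + 24\right) - 144 = 21 - 144 = -123$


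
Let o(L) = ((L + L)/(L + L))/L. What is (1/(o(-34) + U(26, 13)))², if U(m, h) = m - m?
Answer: 1156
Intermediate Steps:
U(m, h) = 0
o(L) = 1/L (o(L) = ((2*L)/((2*L)))/L = ((2*L)*(1/(2*L)))/L = 1/L)
(1/(o(-34) + U(26, 13)))² = (1/(1/(-34) + 0))² = (1/(-1/34 + 0))² = (1/(-1/34))² = (-34)² = 1156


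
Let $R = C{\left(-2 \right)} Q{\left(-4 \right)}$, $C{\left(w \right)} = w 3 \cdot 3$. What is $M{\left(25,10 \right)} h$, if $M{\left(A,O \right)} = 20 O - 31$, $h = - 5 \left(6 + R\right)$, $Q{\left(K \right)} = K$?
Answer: $-65910$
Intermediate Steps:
$C{\left(w \right)} = 9 w$ ($C{\left(w \right)} = 3 w 3 = 9 w$)
$R = 72$ ($R = 9 \left(-2\right) \left(-4\right) = \left(-18\right) \left(-4\right) = 72$)
$h = -390$ ($h = - 5 \left(6 + 72\right) = \left(-5\right) 78 = -390$)
$M{\left(A,O \right)} = -31 + 20 O$
$M{\left(25,10 \right)} h = \left(-31 + 20 \cdot 10\right) \left(-390\right) = \left(-31 + 200\right) \left(-390\right) = 169 \left(-390\right) = -65910$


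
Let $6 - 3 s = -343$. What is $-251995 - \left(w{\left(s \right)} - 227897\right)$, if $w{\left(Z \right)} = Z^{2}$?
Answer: $- \frac{338683}{9} \approx -37631.0$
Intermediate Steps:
$s = \frac{349}{3}$ ($s = 2 - - \frac{343}{3} = 2 + \frac{343}{3} = \frac{349}{3} \approx 116.33$)
$-251995 - \left(w{\left(s \right)} - 227897\right) = -251995 - \left(\left(\frac{349}{3}\right)^{2} - 227897\right) = -251995 - \left(\frac{121801}{9} - 227897\right) = -251995 - - \frac{1929272}{9} = -251995 + \frac{1929272}{9} = - \frac{338683}{9}$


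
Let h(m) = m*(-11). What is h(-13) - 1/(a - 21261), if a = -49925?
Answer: 10179599/71186 ≈ 143.00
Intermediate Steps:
h(m) = -11*m
h(-13) - 1/(a - 21261) = -11*(-13) - 1/(-49925 - 21261) = 143 - 1/(-71186) = 143 - 1*(-1/71186) = 143 + 1/71186 = 10179599/71186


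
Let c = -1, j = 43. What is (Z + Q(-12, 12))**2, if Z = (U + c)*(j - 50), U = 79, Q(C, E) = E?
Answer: 285156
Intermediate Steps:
Z = -546 (Z = (79 - 1)*(43 - 50) = 78*(-7) = -546)
(Z + Q(-12, 12))**2 = (-546 + 12)**2 = (-534)**2 = 285156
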